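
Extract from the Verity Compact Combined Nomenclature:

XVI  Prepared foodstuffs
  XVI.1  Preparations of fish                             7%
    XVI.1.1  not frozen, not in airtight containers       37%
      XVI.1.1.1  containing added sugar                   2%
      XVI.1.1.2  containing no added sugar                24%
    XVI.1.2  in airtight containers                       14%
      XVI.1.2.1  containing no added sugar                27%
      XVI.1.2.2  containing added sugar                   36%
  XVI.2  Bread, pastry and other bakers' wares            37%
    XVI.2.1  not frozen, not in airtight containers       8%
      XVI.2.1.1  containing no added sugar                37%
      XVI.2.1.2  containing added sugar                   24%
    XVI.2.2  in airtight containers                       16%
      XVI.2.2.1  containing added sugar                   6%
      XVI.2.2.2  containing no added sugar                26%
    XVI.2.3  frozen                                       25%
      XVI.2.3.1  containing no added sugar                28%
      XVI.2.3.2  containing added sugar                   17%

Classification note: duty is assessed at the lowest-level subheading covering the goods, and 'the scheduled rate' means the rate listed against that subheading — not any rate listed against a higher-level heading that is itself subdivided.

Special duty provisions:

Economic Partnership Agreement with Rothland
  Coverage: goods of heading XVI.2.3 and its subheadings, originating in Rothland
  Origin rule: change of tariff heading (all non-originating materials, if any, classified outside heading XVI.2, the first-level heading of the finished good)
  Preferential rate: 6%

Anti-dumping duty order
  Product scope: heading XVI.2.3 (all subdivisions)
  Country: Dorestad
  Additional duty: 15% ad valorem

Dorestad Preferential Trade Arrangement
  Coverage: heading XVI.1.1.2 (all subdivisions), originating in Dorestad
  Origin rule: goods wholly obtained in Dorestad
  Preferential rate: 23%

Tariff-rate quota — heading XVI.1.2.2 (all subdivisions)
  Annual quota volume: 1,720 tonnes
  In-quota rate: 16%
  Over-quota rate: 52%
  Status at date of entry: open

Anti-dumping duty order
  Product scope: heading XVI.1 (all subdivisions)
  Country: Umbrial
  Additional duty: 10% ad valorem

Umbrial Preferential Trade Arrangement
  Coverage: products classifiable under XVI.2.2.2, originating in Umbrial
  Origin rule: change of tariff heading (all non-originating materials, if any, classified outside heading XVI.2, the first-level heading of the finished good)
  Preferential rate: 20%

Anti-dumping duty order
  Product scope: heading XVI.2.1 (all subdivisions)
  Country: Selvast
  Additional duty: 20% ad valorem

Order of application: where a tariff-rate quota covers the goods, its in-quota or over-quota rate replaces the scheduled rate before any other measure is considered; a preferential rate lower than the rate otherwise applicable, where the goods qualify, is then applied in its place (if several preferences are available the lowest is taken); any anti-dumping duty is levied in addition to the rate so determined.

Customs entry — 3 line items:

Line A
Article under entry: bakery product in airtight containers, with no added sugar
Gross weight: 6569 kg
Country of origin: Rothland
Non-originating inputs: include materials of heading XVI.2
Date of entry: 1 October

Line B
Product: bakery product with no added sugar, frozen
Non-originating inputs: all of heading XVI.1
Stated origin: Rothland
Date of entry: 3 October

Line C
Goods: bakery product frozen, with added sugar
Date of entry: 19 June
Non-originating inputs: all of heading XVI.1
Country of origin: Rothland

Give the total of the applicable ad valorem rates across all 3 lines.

Line A: bakery product → XVI.2; in airtight containers → XVI.2.2; with no added sugar → XVI.2.2.2. Scheduled 26%. Rothland agreement on XVI.2.3: XVI.2.2.2 not covered. → 26%.
Line B: bakery product → XVI.2; frozen → XVI.2.3; with no added sugar → XVI.2.3.1. Scheduled 28%. Rothland agreement on XVI.2.3: CTH met → 6% available; preferential 6%. → 6%.
Line C: bakery product → XVI.2; frozen → XVI.2.3; with added sugar → XVI.2.3.2. Scheduled 17%. Rothland agreement on XVI.2.3: CTH met → 6% available; preferential 6%. → 6%.
Sum: 26% + 6% + 6% = 38%.

38%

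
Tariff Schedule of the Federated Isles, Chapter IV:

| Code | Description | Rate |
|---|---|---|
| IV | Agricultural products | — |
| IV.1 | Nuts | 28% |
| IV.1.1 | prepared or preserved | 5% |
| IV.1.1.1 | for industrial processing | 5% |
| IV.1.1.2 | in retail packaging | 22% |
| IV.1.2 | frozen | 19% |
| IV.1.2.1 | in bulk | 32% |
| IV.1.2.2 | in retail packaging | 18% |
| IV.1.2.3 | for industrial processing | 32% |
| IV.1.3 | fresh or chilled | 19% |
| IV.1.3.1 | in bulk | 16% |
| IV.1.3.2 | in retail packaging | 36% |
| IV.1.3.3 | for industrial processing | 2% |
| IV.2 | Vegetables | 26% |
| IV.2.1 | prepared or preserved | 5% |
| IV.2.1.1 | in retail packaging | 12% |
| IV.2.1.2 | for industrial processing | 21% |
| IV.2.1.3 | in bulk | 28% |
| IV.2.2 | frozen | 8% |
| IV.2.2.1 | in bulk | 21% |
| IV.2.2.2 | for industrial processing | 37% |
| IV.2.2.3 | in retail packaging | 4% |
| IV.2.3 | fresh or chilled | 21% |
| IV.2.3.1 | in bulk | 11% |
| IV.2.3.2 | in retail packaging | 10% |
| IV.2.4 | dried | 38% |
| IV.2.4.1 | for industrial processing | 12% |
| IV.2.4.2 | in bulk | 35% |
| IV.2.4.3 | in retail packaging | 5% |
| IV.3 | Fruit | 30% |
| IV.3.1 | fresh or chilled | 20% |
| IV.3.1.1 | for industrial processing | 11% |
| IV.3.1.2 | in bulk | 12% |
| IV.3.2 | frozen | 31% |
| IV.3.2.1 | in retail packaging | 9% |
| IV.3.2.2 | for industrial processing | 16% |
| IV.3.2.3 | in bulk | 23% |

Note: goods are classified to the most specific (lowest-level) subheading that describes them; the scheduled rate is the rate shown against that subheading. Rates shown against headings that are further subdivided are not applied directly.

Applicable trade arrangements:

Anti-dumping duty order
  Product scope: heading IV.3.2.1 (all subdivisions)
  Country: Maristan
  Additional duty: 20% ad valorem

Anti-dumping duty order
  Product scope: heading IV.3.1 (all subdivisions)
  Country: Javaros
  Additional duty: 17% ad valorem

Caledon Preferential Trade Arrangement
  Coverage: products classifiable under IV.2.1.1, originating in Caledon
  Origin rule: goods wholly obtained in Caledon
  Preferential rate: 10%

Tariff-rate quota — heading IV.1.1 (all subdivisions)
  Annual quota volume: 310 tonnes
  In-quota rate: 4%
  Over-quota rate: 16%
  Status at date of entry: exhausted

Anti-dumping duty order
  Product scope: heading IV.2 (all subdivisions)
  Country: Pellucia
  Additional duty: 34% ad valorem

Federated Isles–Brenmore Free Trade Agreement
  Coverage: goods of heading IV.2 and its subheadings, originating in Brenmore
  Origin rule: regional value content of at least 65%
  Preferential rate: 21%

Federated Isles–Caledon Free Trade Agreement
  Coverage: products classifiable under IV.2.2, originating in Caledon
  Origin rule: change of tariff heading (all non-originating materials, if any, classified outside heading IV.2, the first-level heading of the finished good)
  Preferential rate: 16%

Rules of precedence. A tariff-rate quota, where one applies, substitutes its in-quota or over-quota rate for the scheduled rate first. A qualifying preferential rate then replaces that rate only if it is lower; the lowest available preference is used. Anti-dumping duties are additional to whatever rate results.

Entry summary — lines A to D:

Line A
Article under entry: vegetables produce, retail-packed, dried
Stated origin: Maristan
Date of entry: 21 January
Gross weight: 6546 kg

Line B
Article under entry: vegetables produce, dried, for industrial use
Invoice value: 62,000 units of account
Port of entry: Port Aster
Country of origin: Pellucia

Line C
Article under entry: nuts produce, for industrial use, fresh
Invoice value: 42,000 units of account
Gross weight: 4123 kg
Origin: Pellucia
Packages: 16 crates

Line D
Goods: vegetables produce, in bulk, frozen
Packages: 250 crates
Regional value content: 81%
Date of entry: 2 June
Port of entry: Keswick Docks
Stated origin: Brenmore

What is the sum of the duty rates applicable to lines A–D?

Line A: vegetables → IV.2; dried → IV.2.4; retail-packed → IV.2.4.3. Scheduled 5%. No special measure applies. → 5%.
Line B: vegetables → IV.2; dried → IV.2.4; for industrial use → IV.2.4.1. Scheduled 12%. anti-dumping (Pellucia, IV.2): +34%; total 12% + 34% = 46%. → 46%.
Line C: nuts → IV.1; fresh → IV.1.3; for industrial use → IV.1.3.3. Scheduled 2%. No special measure applies. → 2%.
Line D: vegetables → IV.2; frozen → IV.2.2; in bulk → IV.2.2.1. Scheduled 21%. Brenmore agreement on IV.2: RVC ≥ 65% → 21% available; preference 21% not lower than 21% → no reduction. → 21%.
Sum: 5% + 46% + 2% + 21% = 74%.

74%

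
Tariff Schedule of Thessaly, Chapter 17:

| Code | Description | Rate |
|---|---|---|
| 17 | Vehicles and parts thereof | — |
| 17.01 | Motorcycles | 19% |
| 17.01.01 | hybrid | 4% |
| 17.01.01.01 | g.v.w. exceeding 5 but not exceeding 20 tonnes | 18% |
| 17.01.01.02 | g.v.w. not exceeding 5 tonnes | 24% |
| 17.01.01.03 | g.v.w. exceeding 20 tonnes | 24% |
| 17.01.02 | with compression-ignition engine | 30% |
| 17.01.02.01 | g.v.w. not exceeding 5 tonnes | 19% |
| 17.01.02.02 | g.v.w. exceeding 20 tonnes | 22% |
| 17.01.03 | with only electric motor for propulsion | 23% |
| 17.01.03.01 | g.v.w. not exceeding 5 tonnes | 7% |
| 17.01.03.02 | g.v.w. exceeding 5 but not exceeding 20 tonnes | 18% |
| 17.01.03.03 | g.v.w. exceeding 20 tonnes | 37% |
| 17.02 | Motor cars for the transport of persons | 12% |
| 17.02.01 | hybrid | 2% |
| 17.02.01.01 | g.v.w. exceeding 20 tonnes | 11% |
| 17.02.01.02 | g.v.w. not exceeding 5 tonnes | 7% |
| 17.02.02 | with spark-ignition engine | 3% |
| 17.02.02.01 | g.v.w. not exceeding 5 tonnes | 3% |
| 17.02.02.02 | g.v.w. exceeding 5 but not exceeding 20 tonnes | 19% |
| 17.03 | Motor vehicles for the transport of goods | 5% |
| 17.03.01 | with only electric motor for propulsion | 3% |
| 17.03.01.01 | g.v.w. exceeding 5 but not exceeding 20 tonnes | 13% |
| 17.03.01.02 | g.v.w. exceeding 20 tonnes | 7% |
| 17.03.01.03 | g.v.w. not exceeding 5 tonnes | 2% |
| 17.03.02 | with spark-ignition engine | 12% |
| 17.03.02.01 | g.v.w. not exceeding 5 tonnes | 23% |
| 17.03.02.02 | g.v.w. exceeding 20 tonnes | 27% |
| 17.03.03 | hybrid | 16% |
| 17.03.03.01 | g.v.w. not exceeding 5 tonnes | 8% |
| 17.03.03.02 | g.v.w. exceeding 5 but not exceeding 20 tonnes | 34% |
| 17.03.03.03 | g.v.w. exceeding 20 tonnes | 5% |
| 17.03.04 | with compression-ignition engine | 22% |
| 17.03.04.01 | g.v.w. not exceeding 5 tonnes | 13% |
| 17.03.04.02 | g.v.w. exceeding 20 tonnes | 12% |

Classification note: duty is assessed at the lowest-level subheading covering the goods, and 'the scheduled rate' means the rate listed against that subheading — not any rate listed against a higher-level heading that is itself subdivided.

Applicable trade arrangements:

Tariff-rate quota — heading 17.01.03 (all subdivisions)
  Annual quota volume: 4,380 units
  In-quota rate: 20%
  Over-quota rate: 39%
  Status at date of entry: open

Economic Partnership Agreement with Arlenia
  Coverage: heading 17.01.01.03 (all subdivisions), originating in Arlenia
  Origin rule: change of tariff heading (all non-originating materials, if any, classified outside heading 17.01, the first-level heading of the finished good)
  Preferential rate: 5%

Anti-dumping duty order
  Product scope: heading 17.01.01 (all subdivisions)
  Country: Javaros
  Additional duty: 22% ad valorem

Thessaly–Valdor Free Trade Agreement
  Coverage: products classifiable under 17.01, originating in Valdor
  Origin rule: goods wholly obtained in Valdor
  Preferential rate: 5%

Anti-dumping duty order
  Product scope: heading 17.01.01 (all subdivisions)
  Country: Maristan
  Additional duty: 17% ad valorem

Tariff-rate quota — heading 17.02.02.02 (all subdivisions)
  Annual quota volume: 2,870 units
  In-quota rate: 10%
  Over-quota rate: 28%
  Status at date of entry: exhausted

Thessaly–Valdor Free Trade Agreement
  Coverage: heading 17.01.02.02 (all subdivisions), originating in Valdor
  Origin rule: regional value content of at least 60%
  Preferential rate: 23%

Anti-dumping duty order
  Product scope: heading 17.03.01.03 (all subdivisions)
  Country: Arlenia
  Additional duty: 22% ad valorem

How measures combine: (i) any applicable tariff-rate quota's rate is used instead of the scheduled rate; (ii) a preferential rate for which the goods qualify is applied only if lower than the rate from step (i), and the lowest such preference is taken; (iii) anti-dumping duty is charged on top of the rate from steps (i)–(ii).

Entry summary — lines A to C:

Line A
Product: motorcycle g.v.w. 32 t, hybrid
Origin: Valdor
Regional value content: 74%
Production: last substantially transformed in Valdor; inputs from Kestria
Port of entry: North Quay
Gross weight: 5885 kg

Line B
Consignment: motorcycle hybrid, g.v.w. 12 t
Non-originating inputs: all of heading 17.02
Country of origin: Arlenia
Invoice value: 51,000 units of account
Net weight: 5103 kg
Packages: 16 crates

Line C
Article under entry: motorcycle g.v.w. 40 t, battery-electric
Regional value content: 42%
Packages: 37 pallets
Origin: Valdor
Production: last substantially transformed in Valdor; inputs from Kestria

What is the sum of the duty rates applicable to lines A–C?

62%

Line A: motorcycle → 17.01; hybrid → 17.01.01; g.v.w. 32 t → 17.01.01.03. Scheduled 24%. Valdor agreement on 17.01: not wholly obtained; Valdor agreement on 17.01.02.02: 17.01.01.03 not covered. → 24%.
Line B: motorcycle → 17.01; hybrid → 17.01.01; g.v.w. 12 t → 17.01.01.01. Scheduled 18%. Arlenia agreement on 17.01.01.03: 17.01.01.01 not covered. → 18%.
Line C: motorcycle → 17.01; battery-electric → 17.01.03; g.v.w. 40 t → 17.01.03.03. Scheduled 37%. quota on 17.01.03 open → in-quota 20%; Valdor agreement on 17.01: not wholly obtained; Valdor agreement on 17.01.02.02: 17.01.03.03 not covered. → 20%.
Sum: 24% + 18% + 20% = 62%.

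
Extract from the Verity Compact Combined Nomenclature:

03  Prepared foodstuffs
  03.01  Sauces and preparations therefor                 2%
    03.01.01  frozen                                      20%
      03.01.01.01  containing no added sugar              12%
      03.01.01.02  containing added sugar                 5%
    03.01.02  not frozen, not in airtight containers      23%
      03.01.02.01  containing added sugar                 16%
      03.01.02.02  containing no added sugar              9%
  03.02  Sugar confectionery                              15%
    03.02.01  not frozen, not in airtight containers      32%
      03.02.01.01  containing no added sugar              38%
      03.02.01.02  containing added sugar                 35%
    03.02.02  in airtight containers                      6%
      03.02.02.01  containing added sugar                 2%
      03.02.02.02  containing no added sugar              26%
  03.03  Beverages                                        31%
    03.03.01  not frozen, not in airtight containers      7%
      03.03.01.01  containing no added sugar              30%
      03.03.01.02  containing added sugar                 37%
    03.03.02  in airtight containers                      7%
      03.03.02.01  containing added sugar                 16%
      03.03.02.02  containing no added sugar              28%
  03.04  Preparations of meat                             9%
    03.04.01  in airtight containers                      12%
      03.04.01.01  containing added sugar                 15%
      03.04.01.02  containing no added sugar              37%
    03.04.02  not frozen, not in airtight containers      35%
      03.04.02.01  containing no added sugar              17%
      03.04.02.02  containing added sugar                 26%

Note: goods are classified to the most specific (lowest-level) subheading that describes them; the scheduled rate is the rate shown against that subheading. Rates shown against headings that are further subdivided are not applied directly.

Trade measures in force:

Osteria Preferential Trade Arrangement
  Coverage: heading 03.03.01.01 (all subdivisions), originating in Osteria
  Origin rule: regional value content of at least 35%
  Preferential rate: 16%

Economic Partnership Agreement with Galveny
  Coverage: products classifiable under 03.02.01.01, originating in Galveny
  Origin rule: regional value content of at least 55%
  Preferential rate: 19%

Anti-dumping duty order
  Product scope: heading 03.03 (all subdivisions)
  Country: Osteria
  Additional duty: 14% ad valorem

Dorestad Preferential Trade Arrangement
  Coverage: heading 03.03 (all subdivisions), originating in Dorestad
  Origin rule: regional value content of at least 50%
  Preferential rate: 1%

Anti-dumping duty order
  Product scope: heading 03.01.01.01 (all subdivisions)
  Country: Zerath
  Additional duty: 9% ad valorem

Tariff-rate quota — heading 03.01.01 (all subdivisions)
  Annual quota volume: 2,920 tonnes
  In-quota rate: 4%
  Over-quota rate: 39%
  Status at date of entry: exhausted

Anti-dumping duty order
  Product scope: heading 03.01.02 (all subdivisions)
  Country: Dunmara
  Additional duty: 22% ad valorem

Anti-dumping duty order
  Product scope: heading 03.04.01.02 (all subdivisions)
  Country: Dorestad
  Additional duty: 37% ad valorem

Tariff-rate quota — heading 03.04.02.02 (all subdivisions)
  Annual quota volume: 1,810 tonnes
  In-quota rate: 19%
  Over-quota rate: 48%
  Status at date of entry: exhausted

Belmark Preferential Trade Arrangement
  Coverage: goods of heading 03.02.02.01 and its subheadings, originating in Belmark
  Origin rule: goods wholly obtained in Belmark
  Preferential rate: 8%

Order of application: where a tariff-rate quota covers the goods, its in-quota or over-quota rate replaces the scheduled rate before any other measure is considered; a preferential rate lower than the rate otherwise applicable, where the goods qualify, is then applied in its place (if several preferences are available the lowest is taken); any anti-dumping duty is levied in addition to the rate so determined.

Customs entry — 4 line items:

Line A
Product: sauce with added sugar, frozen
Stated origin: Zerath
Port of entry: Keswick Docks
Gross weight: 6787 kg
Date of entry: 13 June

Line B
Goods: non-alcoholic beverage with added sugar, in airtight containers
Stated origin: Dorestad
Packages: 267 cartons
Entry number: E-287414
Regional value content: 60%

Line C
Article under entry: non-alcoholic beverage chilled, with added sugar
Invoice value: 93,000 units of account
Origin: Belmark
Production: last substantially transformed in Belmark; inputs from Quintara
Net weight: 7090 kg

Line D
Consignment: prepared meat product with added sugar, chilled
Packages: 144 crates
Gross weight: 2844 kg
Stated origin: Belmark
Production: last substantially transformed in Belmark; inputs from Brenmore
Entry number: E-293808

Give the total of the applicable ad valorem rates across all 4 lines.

125%

Line A: sauce → 03.01; frozen → 03.01.01; with added sugar → 03.01.01.02. Scheduled 5%. quota on 03.01.01 exhausted → over-quota 39%. → 39%.
Line B: non-alcoholic beverage → 03.03; in airtight containers → 03.03.02; with added sugar → 03.03.02.01. Scheduled 16%. Dorestad agreement on 03.03: RVC ≥ 50% → 1% available; preferential 1%. → 1%.
Line C: non-alcoholic beverage → 03.03; chilled → 03.03.01; with added sugar → 03.03.01.02. Scheduled 37%. Belmark agreement on 03.02.02.01: 03.03.01.02 not covered. → 37%.
Line D: prepared meat product → 03.04; chilled → 03.04.02; with added sugar → 03.04.02.02. Scheduled 26%. quota on 03.04.02.02 exhausted → over-quota 48%; Belmark agreement on 03.02.02.01: 03.04.02.02 not covered. → 48%.
Sum: 39% + 1% + 37% + 48% = 125%.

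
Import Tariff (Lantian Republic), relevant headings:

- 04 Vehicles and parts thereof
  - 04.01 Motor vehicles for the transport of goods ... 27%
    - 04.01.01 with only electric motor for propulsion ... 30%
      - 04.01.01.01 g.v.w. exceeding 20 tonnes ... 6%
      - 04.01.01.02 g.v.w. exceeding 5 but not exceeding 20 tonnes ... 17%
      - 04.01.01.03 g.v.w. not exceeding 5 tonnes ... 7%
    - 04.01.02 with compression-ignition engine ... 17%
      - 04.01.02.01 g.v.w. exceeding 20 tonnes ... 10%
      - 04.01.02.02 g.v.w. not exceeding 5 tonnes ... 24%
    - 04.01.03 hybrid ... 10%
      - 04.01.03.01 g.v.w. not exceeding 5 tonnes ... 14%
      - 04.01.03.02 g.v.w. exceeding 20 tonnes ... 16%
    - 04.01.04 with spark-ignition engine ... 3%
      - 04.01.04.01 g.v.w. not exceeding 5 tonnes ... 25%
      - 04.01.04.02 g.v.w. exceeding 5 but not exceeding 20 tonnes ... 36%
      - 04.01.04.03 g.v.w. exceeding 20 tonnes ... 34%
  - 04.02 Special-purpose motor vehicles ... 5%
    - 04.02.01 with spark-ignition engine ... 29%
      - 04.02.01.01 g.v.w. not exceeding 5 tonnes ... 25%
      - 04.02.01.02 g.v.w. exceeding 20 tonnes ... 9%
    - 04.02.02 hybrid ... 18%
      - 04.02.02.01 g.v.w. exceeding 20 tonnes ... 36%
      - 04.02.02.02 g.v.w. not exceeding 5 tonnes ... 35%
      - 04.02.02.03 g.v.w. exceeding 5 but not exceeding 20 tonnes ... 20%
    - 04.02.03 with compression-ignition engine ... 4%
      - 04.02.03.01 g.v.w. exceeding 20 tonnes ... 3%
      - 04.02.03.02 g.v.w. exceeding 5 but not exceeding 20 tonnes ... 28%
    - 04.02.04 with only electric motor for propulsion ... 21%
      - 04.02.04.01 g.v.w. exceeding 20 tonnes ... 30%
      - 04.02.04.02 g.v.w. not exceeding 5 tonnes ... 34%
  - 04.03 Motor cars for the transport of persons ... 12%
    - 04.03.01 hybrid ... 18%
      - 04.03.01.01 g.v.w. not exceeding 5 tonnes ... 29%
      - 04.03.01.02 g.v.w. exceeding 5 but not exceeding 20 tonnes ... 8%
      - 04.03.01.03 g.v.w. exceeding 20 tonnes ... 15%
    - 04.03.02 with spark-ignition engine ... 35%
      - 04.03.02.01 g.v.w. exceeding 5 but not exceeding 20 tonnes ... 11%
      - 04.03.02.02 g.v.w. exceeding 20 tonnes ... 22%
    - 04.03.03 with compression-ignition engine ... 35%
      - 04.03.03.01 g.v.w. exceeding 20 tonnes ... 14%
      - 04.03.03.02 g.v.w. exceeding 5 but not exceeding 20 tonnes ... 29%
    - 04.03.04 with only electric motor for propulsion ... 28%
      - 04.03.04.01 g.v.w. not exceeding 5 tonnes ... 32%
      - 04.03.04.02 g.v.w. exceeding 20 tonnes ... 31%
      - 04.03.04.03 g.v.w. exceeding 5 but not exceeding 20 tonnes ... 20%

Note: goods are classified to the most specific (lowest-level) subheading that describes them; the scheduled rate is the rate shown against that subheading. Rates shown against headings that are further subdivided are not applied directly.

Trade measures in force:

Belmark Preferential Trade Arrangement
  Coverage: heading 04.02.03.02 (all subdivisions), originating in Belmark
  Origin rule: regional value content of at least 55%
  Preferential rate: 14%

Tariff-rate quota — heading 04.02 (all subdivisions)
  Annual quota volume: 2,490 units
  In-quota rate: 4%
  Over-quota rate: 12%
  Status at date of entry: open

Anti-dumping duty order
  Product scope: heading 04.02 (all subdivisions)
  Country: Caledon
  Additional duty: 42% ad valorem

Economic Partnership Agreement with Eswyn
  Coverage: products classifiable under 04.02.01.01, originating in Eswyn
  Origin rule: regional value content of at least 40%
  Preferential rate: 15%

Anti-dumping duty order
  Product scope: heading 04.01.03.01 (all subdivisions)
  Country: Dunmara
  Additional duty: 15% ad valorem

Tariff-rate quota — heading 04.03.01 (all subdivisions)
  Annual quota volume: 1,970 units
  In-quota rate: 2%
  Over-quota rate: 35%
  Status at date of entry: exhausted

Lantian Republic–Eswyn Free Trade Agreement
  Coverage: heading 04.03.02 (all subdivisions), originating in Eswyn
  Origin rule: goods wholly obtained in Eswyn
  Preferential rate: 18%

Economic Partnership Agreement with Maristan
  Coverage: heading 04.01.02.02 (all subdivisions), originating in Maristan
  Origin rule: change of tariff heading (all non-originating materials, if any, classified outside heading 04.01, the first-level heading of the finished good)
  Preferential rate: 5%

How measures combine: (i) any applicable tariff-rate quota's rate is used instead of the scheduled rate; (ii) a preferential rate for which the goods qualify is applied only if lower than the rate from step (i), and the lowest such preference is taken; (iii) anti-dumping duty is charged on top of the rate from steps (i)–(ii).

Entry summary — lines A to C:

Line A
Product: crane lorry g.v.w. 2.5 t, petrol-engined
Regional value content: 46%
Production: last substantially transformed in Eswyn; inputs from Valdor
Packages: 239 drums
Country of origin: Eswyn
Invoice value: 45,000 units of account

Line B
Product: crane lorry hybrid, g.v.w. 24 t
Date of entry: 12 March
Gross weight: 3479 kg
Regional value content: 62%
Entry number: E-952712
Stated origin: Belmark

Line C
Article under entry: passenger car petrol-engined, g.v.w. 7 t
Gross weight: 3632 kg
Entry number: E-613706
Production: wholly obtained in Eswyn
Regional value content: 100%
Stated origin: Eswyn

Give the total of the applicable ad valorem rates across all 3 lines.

19%

Line A: crane lorry → 04.02; petrol-engined → 04.02.01; g.v.w. 2.5 t → 04.02.01.01. Scheduled 25%. quota on 04.02 open → in-quota 4%; Eswyn agreement on 04.02.01.01: RVC ≥ 40% → 15% available; Eswyn agreement on 04.03.02: 04.02.01.01 not covered; preference 15% not lower than 4% → no reduction. → 4%.
Line B: crane lorry → 04.02; hybrid → 04.02.02; g.v.w. 24 t → 04.02.02.01. Scheduled 36%. quota on 04.02 open → in-quota 4%; Belmark agreement on 04.02.03.02: 04.02.02.01 not covered. → 4%.
Line C: passenger car → 04.03; petrol-engined → 04.03.02; g.v.w. 7 t → 04.03.02.01. Scheduled 11%. Eswyn agreement on 04.02.01.01: 04.03.02.01 not covered; Eswyn agreement on 04.03.02: wholly obtained → 18% available; preference 18% not lower than 11% → no reduction. → 11%.
Sum: 4% + 4% + 11% = 19%.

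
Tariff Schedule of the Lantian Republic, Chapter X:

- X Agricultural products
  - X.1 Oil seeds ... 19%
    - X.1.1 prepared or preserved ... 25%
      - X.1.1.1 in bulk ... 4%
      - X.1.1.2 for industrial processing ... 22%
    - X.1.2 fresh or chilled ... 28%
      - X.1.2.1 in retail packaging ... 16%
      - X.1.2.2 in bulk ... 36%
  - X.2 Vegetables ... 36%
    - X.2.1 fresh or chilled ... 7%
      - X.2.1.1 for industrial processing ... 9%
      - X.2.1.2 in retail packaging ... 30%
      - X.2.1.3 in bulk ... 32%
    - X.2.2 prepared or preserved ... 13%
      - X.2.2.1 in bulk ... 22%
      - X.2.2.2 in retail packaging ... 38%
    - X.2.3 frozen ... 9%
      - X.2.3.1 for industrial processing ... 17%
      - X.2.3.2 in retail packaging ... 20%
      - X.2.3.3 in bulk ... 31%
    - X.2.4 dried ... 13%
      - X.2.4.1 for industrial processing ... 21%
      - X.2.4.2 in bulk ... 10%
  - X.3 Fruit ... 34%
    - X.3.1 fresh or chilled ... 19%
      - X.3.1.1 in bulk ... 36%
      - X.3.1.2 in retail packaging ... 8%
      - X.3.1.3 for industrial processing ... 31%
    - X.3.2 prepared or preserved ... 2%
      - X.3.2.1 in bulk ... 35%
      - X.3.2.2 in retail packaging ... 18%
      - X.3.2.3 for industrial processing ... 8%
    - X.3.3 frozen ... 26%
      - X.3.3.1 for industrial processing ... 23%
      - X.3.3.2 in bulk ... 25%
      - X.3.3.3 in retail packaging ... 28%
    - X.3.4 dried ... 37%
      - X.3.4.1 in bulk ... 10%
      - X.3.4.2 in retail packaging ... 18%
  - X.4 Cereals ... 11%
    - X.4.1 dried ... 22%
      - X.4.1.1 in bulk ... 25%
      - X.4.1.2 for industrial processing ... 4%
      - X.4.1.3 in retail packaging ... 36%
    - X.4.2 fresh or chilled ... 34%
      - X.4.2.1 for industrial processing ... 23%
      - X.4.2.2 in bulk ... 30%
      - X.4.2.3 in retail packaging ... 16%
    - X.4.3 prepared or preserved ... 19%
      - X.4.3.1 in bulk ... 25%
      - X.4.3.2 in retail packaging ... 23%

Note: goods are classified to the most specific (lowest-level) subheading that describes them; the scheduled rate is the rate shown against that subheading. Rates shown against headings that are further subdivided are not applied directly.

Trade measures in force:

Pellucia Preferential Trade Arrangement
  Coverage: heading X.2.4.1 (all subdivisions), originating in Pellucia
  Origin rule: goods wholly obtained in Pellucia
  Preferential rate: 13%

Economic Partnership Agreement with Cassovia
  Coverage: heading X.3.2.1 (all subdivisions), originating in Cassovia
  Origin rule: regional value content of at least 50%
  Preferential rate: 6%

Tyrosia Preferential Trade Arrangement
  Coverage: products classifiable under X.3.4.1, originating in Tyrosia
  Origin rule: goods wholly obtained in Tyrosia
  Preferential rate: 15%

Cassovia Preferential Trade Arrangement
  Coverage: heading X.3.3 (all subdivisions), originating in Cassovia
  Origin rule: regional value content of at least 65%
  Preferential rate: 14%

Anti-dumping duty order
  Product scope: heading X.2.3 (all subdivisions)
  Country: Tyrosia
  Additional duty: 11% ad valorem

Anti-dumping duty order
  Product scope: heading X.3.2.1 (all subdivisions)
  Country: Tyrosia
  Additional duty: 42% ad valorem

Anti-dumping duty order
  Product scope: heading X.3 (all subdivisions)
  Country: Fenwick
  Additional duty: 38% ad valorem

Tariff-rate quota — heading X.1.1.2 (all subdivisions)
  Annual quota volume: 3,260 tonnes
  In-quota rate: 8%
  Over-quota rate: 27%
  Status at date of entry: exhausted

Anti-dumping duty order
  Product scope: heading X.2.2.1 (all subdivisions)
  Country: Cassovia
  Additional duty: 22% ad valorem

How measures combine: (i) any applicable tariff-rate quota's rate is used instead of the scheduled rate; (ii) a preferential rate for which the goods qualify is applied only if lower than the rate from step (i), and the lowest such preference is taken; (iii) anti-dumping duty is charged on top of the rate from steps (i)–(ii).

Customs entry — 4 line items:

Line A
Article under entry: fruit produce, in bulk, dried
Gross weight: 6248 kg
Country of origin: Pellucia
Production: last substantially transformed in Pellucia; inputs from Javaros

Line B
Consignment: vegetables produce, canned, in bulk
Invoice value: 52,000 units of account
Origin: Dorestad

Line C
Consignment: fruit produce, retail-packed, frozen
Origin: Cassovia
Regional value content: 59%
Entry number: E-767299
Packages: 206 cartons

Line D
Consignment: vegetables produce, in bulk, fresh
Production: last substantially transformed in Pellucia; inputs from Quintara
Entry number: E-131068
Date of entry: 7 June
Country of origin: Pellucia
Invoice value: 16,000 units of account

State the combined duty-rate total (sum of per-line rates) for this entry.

Line A: fruit → X.3; dried → X.3.4; in bulk → X.3.4.1. Scheduled 10%. Pellucia agreement on X.2.4.1: X.3.4.1 not covered. → 10%.
Line B: vegetables → X.2; canned → X.2.2; in bulk → X.2.2.1. Scheduled 22%. No special measure applies. → 22%.
Line C: fruit → X.3; frozen → X.3.3; retail-packed → X.3.3.3. Scheduled 28%. Cassovia agreement on X.3.2.1: X.3.3.3 not covered; Cassovia agreement on X.3.3: RVC < 65%. → 28%.
Line D: vegetables → X.2; fresh → X.2.1; in bulk → X.2.1.3. Scheduled 32%. Pellucia agreement on X.2.4.1: X.2.1.3 not covered. → 32%.
Sum: 10% + 22% + 28% + 32% = 92%.

92%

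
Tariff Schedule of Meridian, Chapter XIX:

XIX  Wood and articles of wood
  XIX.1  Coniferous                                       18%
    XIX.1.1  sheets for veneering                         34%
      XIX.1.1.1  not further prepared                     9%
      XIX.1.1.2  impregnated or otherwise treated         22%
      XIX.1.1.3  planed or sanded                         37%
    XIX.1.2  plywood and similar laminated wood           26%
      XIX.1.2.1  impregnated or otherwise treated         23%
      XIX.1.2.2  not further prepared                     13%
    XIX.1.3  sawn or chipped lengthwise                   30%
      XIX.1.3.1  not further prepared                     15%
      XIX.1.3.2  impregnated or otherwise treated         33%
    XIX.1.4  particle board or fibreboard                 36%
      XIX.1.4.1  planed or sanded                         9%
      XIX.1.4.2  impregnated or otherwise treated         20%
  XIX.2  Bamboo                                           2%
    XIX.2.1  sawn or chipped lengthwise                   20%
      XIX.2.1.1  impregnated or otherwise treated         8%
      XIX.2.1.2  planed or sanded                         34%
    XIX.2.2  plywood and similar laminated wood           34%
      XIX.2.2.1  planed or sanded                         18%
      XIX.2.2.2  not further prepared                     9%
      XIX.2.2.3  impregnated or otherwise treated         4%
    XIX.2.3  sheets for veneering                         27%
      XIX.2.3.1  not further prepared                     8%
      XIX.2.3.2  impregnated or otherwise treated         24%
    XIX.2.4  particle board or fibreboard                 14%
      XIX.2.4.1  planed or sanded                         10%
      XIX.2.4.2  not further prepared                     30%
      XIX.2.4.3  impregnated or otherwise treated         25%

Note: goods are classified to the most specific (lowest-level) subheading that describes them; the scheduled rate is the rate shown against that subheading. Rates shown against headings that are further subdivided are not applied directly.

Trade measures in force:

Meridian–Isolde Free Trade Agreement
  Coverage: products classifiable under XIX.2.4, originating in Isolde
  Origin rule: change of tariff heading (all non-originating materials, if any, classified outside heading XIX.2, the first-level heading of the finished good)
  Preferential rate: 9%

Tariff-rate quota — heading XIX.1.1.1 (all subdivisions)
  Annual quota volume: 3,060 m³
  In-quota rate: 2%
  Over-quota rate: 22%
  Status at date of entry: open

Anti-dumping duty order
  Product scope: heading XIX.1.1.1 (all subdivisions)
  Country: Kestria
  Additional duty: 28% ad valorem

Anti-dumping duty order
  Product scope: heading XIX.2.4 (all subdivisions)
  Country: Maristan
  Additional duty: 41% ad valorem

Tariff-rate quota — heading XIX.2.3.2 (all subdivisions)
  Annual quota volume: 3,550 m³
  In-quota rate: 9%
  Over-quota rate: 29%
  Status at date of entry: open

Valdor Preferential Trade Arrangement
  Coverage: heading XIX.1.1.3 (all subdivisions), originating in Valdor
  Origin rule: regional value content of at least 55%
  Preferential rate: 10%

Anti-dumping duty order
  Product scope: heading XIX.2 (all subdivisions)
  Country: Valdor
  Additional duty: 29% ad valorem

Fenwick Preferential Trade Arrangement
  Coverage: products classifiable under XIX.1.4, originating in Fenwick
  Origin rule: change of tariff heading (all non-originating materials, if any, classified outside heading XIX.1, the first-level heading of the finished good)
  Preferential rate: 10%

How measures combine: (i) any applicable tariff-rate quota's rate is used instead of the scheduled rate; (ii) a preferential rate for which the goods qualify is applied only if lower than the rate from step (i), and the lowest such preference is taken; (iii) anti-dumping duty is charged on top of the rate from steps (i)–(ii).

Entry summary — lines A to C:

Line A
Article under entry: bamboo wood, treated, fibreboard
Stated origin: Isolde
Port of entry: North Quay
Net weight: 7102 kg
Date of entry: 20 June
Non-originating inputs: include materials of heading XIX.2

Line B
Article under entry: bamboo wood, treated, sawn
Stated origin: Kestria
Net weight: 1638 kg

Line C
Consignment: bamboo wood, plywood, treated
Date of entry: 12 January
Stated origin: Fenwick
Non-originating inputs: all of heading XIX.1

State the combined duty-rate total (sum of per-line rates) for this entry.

Line A: bamboo → XIX.2; fibreboard → XIX.2.4; treated → XIX.2.4.3. Scheduled 25%. Isolde agreement on XIX.2.4: CTH not met. → 25%.
Line B: bamboo → XIX.2; sawn → XIX.2.1; treated → XIX.2.1.1. Scheduled 8%. No special measure applies. → 8%.
Line C: bamboo → XIX.2; plywood → XIX.2.2; treated → XIX.2.2.3. Scheduled 4%. Fenwick agreement on XIX.1.4: XIX.2.2.3 not covered. → 4%.
Sum: 25% + 8% + 4% = 37%.

37%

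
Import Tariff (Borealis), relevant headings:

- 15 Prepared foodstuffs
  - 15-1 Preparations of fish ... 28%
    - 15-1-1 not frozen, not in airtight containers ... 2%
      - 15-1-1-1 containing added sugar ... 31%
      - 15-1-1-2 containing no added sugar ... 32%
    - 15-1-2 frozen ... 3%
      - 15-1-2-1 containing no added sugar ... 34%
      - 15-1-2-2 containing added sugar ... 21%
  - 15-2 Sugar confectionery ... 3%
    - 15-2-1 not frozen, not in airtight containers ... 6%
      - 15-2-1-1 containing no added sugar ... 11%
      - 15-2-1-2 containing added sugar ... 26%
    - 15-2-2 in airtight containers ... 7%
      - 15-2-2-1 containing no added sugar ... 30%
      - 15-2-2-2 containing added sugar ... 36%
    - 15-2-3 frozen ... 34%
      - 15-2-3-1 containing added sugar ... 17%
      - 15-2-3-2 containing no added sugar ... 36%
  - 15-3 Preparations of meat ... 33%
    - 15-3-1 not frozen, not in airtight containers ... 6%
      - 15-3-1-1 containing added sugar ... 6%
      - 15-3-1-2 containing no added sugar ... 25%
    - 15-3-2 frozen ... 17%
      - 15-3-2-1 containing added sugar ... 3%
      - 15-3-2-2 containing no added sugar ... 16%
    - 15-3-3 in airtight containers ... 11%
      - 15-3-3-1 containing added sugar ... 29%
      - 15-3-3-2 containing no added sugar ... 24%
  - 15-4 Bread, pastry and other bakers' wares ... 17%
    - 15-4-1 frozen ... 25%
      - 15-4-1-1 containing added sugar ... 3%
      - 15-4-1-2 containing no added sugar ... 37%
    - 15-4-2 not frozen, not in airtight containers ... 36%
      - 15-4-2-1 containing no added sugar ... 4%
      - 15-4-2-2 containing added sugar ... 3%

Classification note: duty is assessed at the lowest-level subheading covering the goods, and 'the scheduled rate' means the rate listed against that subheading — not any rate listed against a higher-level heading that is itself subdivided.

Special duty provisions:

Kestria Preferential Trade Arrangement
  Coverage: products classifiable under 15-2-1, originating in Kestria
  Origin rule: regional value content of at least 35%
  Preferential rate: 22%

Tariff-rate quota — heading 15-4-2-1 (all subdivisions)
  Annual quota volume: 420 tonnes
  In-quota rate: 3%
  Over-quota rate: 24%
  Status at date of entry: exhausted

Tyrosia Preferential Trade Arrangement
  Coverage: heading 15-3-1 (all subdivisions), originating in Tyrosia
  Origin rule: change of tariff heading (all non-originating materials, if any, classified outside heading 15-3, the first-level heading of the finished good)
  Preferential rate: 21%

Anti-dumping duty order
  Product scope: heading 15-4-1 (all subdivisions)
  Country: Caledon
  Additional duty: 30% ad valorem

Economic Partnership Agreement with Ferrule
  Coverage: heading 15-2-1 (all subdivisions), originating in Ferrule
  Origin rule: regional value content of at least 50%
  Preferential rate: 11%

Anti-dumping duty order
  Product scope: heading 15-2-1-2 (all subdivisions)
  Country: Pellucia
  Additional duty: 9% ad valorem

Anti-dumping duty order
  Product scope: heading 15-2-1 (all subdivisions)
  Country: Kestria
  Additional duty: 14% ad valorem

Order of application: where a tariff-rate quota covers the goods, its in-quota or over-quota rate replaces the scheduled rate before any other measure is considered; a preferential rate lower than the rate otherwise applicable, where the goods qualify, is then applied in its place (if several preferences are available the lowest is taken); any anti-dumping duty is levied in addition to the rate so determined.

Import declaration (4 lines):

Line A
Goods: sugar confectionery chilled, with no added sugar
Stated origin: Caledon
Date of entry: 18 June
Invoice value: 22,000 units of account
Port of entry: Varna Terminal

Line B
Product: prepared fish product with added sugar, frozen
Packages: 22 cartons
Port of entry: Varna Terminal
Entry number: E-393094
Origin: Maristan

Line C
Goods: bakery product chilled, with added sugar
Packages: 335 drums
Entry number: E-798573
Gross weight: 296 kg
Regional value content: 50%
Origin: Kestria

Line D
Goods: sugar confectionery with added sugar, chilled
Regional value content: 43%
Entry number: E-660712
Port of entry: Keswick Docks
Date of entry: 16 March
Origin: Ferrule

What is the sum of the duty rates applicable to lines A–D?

61%

Line A: sugar confectionery → 15-2; chilled → 15-2-1; with no added sugar → 15-2-1-1. Scheduled 11%. No special measure applies. → 11%.
Line B: prepared fish product → 15-1; frozen → 15-1-2; with added sugar → 15-1-2-2. Scheduled 21%. No special measure applies. → 21%.
Line C: bakery product → 15-4; chilled → 15-4-2; with added sugar → 15-4-2-2. Scheduled 3%. Kestria agreement on 15-2-1: 15-4-2-2 not covered. → 3%.
Line D: sugar confectionery → 15-2; chilled → 15-2-1; with added sugar → 15-2-1-2. Scheduled 26%. Ferrule agreement on 15-2-1: RVC < 50%. → 26%.
Sum: 11% + 21% + 3% + 26% = 61%.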